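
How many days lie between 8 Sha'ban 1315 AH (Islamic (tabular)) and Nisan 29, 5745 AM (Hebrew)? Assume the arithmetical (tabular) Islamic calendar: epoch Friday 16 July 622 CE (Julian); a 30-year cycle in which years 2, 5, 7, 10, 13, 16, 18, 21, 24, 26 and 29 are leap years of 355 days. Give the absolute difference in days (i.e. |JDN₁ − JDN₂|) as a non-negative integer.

First date → JDN 2414292; second date → JDN 2446176.
The interval is |2414292 − 2446176| = 31884 days.

31884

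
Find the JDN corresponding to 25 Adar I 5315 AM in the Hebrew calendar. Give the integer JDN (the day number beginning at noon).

Equivalently 26 February 1555 (proleptic Gregorian).
JDN 2400001 is 17 November 1858 CE (Gregorian), MJD 0; the target day is −110933 days from there, so JDN = 2289068.

2289068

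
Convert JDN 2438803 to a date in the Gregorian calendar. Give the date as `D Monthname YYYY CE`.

11 February 1965 CE

JDN 2451545 is 1 Jan 2000; 2438803 is −12742 days from there.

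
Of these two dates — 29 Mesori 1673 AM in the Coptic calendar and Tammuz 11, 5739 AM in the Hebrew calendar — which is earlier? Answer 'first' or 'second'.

first

First date → JDN 2436086; second date → JDN 2444061.
JDN 2436086 < JDN 2444061, so the first date is earlier.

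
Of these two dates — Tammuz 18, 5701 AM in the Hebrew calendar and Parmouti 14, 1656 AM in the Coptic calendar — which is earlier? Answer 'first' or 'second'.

Converting both to JDN: 2430189 vs 2429742; the smaller is the second.

second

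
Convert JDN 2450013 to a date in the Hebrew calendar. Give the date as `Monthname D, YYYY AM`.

Tishrei 28, 5756 AM

The Gregorian equivalent of JDN 2450013 is 22 October 1995.
In the Hebrew calendar that day is Tishrei 28, 5756 AM.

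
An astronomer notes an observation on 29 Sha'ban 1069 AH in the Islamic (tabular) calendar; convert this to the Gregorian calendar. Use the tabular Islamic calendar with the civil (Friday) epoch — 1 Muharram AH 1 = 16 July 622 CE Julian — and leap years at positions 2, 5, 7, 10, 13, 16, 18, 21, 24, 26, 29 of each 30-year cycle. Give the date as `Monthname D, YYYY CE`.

May 22, 1659 CE

Both dates share Julian Day Number 2327139; in the Gregorian calendar that is 22 May 1659 CE.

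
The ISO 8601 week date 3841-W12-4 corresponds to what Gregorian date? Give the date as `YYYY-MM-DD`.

3841-03-25

ISO week 1 of 3841 is the week containing the first Thursday of 3841.
Week 12, day 4 (Thursday) lands on 3841-03-25.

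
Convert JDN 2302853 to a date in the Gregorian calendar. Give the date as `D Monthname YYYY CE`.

23 November 1592 CE

JDN 2451545 is 1 Jan 2000; 2302853 is −148692 days from there.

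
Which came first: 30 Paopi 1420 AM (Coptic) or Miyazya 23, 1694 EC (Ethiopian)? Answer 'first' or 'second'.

Converting both to JDN: 2343379 vs 2342821; the smaller is the second.

second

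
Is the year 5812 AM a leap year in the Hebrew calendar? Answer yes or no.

Hebrew year 5812 is year 17 of its 19-year Metonic cycle; leap years are at positions 3, 6, 8, 11, 14, 17, 19, so it is a leap year (13 months).

yes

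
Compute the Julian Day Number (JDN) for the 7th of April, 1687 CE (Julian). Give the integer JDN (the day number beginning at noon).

2337331

In the Gregorian calendar the same day is 17 April 1687.
JDN 2299161 is 15 October 1582 CE (Gregorian); the target day is +38170 days from there, so JDN = 2337331.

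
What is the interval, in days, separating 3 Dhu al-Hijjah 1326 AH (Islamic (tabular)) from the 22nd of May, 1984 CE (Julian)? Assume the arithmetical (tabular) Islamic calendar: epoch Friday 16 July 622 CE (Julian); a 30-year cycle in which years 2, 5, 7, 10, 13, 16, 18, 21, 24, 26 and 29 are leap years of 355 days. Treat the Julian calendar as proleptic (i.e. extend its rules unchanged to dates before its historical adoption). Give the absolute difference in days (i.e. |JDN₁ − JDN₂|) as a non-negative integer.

JDN of the first date = 2418303.
JDN of the second date = 2445856.
|2445856 − 2418303| = 27553.

27553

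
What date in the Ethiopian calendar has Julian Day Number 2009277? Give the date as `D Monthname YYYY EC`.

12 Yekatit 781 EC

JDN 2009277 is 10 February 789 in the proleptic Gregorian calendar.
In the Ethiopian calendar that day is 12 Yekatit 781 EC.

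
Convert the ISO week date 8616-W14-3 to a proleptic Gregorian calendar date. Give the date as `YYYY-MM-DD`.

ISO week 1 of 8616 is the week containing the first Thursday of 8616.
Week 14, day 3 (Wednesday) lands on 8616-04-03.

8616-04-03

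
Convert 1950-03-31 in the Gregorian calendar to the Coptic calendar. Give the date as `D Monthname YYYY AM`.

22 Paremhat 1666 AM

Julian Day Number of the source date = 2433372.
Converting JDN 2433372 to the Coptic calendar gives 22 Paremhat 1666 AM.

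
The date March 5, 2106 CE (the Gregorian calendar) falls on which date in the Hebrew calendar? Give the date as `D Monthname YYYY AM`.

Both dates share Julian Day Number 2490324; in the Hebrew calendar that is 28 Adar I 5866 AM.

28 Adar I 5866 AM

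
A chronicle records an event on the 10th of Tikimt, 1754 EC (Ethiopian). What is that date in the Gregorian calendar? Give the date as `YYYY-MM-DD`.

1761-10-18

Julian Day Number of the source date = 2364543.
Converting JDN 2364543 to the Gregorian calendar gives 18 October 1761 CE.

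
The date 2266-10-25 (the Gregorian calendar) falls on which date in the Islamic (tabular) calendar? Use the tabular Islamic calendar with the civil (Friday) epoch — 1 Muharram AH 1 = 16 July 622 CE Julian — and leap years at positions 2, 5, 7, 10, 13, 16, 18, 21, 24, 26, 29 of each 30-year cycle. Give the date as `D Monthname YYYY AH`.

Julian Day Number of the source date = 2548997.
Converting JDN 2548997 to the tabular Islamic calendar gives 25 Ramadan 1695 AH.

25 Ramadan 1695 AH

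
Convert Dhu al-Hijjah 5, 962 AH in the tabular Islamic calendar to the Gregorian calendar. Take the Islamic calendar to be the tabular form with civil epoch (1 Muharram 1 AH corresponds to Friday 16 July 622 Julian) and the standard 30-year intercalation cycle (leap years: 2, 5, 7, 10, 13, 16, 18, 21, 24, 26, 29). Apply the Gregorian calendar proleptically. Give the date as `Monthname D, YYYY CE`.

Julian Day Number of the source date = 2289315.
Converting JDN 2289315 to the Gregorian calendar gives 31 October 1555 CE.

October 31, 1555 CE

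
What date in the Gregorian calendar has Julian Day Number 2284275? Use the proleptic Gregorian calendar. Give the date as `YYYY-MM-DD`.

Counting from JDN 2299161 = 15 Oct 1582 gives an offset of -14886 days.

1542-01-12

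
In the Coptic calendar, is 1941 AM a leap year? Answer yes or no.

no

1941 mod 4 = 1; in the Coptic calendar a year is leap when year mod 4 = 3, so it is a common year.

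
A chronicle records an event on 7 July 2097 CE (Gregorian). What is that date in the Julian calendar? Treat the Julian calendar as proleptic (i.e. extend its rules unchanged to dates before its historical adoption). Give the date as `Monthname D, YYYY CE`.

For dates in this range the Gregorian date is 13 days ahead of the Julian.
7 July 2097 Gregorian − 13 days → 24 June 2097 Julian.

June 24, 2097 CE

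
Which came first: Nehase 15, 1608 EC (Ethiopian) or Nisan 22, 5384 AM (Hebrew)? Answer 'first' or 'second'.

The two dates have Julian Day Numbers 2311522 and 2314315 respectively.
Since 2311522 < 2314315, the first date comes first.

first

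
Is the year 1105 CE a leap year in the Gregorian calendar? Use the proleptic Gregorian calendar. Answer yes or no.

1105 is not divisible by 4, so it is a common year.

no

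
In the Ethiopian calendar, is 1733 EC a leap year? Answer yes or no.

no

1733 mod 4 = 1; in the Ethiopian calendar a year is leap when year mod 4 = 3, so it is a common year.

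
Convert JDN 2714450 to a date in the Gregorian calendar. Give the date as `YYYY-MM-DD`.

2719-10-24

Counting from JDN 2299161 = 15 Oct 1582 gives an offset of 415289 days.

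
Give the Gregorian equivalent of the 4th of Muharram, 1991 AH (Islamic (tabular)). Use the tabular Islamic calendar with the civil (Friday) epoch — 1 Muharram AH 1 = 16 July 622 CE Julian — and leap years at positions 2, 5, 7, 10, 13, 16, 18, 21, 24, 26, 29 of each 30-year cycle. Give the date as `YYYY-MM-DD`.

2553-04-19

Both dates share Julian Day Number 2653633; in the Gregorian calendar that is 19 April 2553 CE.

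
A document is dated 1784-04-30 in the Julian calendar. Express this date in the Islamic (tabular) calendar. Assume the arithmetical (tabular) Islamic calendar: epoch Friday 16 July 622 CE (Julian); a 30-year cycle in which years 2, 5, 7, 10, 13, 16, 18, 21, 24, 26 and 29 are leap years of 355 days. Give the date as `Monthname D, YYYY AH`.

Jumada al-Thani 20, 1198 AH

Julian Day Number of the source date = 2372784.
Converting JDN 2372784 to the tabular Islamic calendar gives 20 Jumada al-Thani 1198 AH.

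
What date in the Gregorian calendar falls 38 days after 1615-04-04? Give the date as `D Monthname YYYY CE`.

JDN of 1615-04-04 = 2311020.
2311020 + 38 = 2311058.
JDN 2311058 in the Gregorian calendar is 12 May 1615 CE.

12 May 1615 CE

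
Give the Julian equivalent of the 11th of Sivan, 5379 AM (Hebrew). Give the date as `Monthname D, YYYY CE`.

May 14, 1619 CE

The source date corresponds to 24 May 1619 in the Gregorian calendar (JDN 2312531).
That day falls on 14 May 1619 CE in the Julian calendar.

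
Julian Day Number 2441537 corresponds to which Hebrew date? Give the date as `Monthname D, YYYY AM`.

Av 27, 5732 AM

JDN 2441537 is 7 August 1972 in the Gregorian calendar.
In the Hebrew calendar that day is Av 27, 5732 AM.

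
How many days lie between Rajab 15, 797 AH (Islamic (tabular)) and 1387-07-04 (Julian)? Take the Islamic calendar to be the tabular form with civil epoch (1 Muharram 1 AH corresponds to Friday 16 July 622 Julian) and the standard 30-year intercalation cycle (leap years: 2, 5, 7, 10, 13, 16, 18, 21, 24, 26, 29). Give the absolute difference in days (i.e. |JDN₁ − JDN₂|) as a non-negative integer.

2863

First date → JDN 2230707; second date → JDN 2227844.
The interval is |2230707 − 2227844| = 2863 days.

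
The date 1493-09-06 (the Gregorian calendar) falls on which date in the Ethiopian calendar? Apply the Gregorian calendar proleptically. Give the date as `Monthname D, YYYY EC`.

Pagume 5, 1485 EC

Both dates share Julian Day Number 2266616; in the Ethiopian calendar that is 5 Pagume 1485 EC.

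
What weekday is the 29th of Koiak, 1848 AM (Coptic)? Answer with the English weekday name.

Wednesday

Equivalently 9 January 2132 Gregorian, JDN 2499765.
JDN 2499765 mod 7 = 2, and JDN 0 was a Monday, so this is a Wednesday.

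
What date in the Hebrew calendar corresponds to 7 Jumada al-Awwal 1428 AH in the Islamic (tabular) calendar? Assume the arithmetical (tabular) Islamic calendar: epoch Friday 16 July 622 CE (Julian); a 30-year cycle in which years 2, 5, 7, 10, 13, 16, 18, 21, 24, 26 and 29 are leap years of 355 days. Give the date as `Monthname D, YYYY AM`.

Sivan 7, 5767 AM

Julian Day Number of the source date = 2454245.
Converting JDN 2454245 to the Hebrew calendar gives 7 Sivan 5767 AM.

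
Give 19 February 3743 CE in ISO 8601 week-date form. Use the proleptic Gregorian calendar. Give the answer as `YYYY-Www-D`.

3743-W08-2

The weekday is Tuesday (ISO weekday 2).
That Tuesday belongs to ISO week 8 of ISO year 3743.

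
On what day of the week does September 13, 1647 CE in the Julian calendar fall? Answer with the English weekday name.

This is JDN 2322880 (23 September 1647 Gregorian).
2322880 ≡ 0 (mod 7); counting from Monday = 0 gives Monday.

Monday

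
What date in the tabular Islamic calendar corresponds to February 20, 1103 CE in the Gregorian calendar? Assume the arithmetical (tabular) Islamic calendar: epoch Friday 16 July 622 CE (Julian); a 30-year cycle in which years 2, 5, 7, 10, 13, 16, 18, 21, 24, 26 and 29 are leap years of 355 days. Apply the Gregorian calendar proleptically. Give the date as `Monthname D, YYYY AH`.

Jumada al-Awwal 4, 496 AH

Julian Day Number of the source date = 2123972.
Converting JDN 2123972 to the tabular Islamic calendar gives 4 Jumada al-Awwal 496 AH.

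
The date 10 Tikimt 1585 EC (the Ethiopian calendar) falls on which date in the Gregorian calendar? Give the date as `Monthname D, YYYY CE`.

October 17, 1592 CE

Julian Day Number of the source date = 2302816.
Converting JDN 2302816 to the Gregorian calendar gives 17 October 1592 CE.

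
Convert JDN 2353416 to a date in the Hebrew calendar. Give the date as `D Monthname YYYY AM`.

26 Nisan 5491 AM

The Gregorian equivalent of JDN 2353416 is 2 May 1731.
In the Hebrew calendar that day is 26 Nisan 5491 AM.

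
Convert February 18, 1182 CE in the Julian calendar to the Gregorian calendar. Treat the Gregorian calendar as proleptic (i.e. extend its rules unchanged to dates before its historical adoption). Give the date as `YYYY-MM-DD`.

The Julian–Gregorian offset here is 7 days (Julian trailing).
18 February 1182 Julian + 7 days → 25 February 1182 Gregorian.

1182-02-25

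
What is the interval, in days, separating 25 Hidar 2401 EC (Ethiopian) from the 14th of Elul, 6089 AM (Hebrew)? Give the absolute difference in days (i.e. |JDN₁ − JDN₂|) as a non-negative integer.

28943

JDN of the first date = 2600905.
JDN of the second date = 2571962.
|2571962 − 2600905| = 28943.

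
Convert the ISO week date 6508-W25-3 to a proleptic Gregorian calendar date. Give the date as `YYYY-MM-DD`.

ISO week 1 of 6508 is the week containing the first Thursday of 6508.
Week 25, day 3 (Wednesday) lands on 6508-06-20.

6508-06-20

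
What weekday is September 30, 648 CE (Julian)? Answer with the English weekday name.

Tuesday

This is JDN 1958013 (3 October 648 Gregorian).
JDN 1958013 mod 7 = 1, and JDN 0 was a Monday, so this is a Tuesday.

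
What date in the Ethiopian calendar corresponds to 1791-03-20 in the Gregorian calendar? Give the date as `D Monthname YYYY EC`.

Julian Day Number of the source date = 2375288.
Converting JDN 2375288 to the Ethiopian calendar gives 13 Megabit 1783 EC.

13 Megabit 1783 EC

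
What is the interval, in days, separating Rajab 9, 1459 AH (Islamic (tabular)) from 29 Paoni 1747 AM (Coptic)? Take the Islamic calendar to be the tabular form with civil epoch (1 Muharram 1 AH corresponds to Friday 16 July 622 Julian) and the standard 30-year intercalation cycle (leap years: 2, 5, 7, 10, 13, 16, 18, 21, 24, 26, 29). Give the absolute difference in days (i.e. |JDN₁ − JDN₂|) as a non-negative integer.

2238

First date → JDN 2465292; second date → JDN 2463054.
The interval is |2465292 − 2463054| = 2238 days.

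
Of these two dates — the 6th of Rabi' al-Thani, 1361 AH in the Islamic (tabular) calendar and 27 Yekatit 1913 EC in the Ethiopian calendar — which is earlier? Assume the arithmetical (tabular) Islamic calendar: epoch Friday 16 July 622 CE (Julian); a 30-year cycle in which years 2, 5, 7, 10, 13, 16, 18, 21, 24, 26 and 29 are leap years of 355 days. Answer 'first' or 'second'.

First date → JDN 2430473; second date → JDN 2422755.
JDN 2422755 < JDN 2430473, so the second date is earlier.

second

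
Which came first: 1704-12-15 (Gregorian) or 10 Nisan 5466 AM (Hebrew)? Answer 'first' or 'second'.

First date → JDN 2343782; second date → JDN 2344247.
JDN 2343782 < JDN 2344247, so the first date is earlier.

first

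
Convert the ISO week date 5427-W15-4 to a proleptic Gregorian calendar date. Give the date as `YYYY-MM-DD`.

5427-04-12

ISO week 1 of 5427 is the week containing the first Thursday of 5427.
Week 15, day 4 (Thursday) lands on 5427-04-12.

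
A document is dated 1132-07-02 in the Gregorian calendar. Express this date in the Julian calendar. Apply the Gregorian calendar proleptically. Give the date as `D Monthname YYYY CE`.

For dates in this range the Gregorian date is 7 days ahead of the Julian.
2 July 1132 Gregorian − 7 days → 25 June 1132 Julian.

25 June 1132 CE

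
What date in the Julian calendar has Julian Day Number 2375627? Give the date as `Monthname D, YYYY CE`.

The Gregorian equivalent of JDN 2375627 is 22 February 1792.
In the Julian calendar that day is February 11, 1792 CE.

February 11, 1792 CE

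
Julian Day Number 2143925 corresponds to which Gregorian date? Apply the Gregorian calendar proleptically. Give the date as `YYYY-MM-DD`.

1157-10-07

Counting from JDN 2299161 = 15 Oct 1582 gives an offset of -155236 days.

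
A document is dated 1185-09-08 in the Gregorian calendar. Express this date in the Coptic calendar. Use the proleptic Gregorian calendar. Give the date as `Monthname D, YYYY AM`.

Julian Day Number of the source date = 2154123.
Converting JDN 2154123 to the Coptic calendar gives 4 Thout 902 AM.

Thout 4, 902 AM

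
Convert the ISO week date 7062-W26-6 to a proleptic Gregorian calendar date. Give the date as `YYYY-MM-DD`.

7062-06-28

ISO week 1 of 7062 is the week containing the first Thursday of 7062.
Week 26, day 6 (Saturday) lands on 7062-06-28.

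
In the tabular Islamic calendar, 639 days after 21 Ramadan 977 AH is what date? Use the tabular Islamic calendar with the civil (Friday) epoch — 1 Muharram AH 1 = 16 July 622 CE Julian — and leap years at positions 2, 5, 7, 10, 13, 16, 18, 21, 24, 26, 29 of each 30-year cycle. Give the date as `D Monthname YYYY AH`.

Counting 639 days forward from JDN 2294558 reaches JDN 2295197, which is 10 Rajab 979 AH.

10 Rajab 979 AH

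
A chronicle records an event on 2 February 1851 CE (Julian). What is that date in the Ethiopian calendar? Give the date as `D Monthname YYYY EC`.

8 Yekatit 1843 EC

Julian Day Number of the source date = 2397168.
Converting JDN 2397168 to the Ethiopian calendar gives 8 Yekatit 1843 EC.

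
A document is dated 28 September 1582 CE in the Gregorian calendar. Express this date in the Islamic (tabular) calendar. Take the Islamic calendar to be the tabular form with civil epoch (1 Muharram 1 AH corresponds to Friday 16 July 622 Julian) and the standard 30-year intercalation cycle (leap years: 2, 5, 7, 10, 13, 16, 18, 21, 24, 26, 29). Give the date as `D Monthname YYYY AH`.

Julian Day Number of the source date = 2299144.
Converting JDN 2299144 to the tabular Islamic calendar gives 29 Sha'ban 990 AH.

29 Sha'ban 990 AH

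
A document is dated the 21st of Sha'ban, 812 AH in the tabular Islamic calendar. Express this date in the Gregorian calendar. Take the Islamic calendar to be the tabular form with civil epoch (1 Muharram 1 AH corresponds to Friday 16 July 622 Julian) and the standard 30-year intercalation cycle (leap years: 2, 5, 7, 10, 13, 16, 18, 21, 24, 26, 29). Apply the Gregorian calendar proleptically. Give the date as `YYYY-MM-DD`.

Julian Day Number of the source date = 2236058.
Converting JDN 2236058 to the Gregorian calendar gives 7 January 1410 CE.

1410-01-07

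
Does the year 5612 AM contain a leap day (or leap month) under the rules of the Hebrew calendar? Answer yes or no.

Hebrew year 5612 is year 7 of its 19-year Metonic cycle; leap years are at positions 3, 6, 8, 11, 14, 17, 19, so it is a common year (12 months).

no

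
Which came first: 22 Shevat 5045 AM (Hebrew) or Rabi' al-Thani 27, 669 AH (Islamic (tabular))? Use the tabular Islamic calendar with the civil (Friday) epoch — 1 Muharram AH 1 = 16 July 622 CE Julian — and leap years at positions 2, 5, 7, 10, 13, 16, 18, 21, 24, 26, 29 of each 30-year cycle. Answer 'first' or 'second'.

The two dates have Julian Day Numbers 2190433 and 2185272 respectively.
Since 2185272 < 2190433, the second date comes first.

second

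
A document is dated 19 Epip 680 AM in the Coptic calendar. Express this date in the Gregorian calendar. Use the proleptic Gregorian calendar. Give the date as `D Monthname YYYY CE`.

18 July 964 CE

Both dates share Julian Day Number 2073353; in the Gregorian calendar that is 18 July 964 CE.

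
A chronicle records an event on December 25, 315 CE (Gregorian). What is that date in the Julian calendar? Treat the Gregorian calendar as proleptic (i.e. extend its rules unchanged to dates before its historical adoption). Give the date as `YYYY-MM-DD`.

At this point the Julian calendar is 1 day behind the Gregorian.
25 December 315 Gregorian − 1 day → 24 December 315 Julian.

0315-12-24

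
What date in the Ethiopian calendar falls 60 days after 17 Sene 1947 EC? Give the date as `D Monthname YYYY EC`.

Counting 60 days forward from JDN 2435283 reaches JDN 2435343, which is 17 Nehase 1947 EC.

17 Nehase 1947 EC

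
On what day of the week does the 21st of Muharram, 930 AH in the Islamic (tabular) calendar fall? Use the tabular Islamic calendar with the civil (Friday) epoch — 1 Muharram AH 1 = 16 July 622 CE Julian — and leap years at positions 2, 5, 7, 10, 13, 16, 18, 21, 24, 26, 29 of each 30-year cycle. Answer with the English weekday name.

Equivalently 10 December 1523 Gregorian, JDN 2277667.
JDN 2277667 mod 7 = 0, and JDN 0 was a Monday, so this is a Monday.

Monday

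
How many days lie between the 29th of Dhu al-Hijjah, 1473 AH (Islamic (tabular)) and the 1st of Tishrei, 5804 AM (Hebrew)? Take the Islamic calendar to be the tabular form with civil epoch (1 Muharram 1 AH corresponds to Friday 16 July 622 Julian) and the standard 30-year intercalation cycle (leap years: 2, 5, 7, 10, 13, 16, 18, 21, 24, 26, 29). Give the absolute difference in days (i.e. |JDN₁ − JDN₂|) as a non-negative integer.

2893

JDN of the first date = 2470421.
JDN of the second date = 2467528.
|2467528 − 2470421| = 2893.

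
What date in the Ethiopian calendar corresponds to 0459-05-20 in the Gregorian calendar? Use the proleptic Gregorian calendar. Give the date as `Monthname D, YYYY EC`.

Ginbot 24, 451 EC

Julian Day Number of the source date = 1888846.
Converting JDN 1888846 to the Ethiopian calendar gives 24 Ginbot 451 EC.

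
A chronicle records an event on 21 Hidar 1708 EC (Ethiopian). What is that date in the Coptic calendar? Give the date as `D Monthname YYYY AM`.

Both dates share Julian Day Number 2347783; in the Coptic calendar that is 21 Hathor 1432 AM.

21 Hathor 1432 AM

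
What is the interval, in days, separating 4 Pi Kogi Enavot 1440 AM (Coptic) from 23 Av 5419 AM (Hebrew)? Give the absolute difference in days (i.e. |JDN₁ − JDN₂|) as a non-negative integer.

JDN of the first date = 2350988.
JDN of the second date = 2327221.
|2327221 − 2350988| = 23767.

23767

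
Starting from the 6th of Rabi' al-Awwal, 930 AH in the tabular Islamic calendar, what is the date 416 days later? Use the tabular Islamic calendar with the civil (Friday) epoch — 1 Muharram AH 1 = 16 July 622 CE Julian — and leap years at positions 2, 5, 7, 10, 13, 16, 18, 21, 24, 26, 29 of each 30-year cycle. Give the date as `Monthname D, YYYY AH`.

The starting date is JDN 2277711; 2277711 + 416 = 2278127.
JDN 2278127 corresponds to Jumada al-Awwal 9, 931 AH.

Jumada al-Awwal 9, 931 AH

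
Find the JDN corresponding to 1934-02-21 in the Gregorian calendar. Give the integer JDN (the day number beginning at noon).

JDN 2451545 is 1 January 2000 CE (Gregorian); the target day is −24055 days from there, so JDN = 2427490.

2427490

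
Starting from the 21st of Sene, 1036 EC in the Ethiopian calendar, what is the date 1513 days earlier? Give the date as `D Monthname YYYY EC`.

JDN of the 21st of Sene, 1036 EC = 2102545.
2102545 − 1513 = 2101032.
JDN 2101032 in the Ethiopian calendar is 29 Miyazya 1032 EC.

29 Miyazya 1032 EC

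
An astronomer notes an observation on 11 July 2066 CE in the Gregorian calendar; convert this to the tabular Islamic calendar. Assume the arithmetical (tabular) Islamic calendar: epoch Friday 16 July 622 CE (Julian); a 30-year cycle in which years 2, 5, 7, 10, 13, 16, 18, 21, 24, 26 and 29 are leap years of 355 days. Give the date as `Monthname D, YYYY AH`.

Rabi' al-Thani 17, 1489 AH

Julian Day Number of the source date = 2475843.
Converting JDN 2475843 to the tabular Islamic calendar gives 17 Rabi' al-Thani 1489 AH.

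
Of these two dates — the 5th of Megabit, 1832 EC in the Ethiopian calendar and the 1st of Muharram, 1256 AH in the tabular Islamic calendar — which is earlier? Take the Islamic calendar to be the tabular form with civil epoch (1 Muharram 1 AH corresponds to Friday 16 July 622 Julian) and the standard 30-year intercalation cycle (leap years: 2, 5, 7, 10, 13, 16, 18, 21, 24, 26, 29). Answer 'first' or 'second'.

Converting both to JDN: 2393178 vs 2393170; the smaller is the second.

second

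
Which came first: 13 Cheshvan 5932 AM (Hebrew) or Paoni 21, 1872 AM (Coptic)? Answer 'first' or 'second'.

second

First date → JDN 2514316; second date → JDN 2508703.
JDN 2508703 < JDN 2514316, so the second date is earlier.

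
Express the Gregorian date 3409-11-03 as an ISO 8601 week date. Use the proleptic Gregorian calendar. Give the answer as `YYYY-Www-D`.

The weekday is Friday (ISO weekday 5).
That Friday belongs to ISO week 44 of ISO year 3409.

3409-W44-5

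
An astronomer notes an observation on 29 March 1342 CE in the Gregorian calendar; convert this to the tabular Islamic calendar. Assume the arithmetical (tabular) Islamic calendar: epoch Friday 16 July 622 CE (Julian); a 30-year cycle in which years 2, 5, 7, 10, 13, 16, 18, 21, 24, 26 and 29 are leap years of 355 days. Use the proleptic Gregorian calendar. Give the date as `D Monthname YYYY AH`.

Julian Day Number of the source date = 2211303.
Converting JDN 2211303 to the tabular Islamic calendar gives 12 Shawwal 742 AH.

12 Shawwal 742 AH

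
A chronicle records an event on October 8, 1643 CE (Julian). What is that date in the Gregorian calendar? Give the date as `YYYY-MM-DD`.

For dates in this range the Gregorian date is 10 days ahead of the Julian.
8 October 1643 Julian + 10 days → 18 October 1643 Gregorian.

1643-10-18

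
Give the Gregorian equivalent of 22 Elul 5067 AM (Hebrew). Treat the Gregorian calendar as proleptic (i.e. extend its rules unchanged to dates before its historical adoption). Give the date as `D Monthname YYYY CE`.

29 August 1307 CE

Both dates share Julian Day Number 2198672; in the Gregorian calendar that is 29 August 1307 CE.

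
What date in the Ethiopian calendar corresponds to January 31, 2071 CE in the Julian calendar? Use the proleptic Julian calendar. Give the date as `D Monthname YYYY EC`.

The source date corresponds to 13 February 2071 in the Gregorian calendar (JDN 2477521).
That day falls on 6 Yekatit 2063 EC in the Ethiopian calendar.

6 Yekatit 2063 EC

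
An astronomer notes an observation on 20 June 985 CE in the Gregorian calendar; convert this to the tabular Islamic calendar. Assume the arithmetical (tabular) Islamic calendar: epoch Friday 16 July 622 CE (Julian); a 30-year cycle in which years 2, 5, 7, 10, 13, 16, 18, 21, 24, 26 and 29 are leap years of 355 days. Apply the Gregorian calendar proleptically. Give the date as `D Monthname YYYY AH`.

23 Muharram 375 AH

Both dates share Julian Day Number 2080995; in the tabular Islamic calendar that is 23 Muharram 375 AH.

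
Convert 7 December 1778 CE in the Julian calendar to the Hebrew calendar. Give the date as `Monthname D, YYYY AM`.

Julian Day Number of the source date = 2370813.
Converting JDN 2370813 to the Hebrew calendar gives 29 Kislev 5539 AM.

Kislev 29, 5539 AM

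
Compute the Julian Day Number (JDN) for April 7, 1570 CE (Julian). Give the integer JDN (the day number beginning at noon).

Equivalently 17 April 1570 (proleptic Gregorian).
JDN 2299161 is 15 October 1582 CE (Gregorian); the target day is −4564 days from there, so JDN = 2294597.

2294597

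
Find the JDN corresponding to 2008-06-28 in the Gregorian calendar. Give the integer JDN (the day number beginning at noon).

JDN 2299161 is 15 October 1582 CE (Gregorian); the target day is +155485 days from there, so JDN = 2454646.

2454646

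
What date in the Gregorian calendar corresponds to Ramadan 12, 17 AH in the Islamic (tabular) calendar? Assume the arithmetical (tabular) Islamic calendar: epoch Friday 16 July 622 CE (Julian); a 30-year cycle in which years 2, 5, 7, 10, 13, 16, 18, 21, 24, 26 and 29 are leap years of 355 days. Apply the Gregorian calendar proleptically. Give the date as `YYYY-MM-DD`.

0638-09-30

Both dates share Julian Day Number 1954357; in the Gregorian calendar that is 30 September 638 CE.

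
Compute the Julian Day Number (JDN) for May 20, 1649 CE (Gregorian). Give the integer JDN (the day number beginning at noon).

2323485

JDN 2400001 is 17 November 1858 CE (Gregorian), MJD 0; the target day is −76516 days from there, so JDN = 2323485.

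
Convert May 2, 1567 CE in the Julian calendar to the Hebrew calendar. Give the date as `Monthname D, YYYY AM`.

Iyar 23, 5327 AM

Both dates share Julian Day Number 2293526; in the Hebrew calendar that is 23 Iyar 5327 AM.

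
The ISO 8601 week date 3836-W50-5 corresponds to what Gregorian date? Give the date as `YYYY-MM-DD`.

3836-12-16

ISO week 1 of 3836 is the week containing the first Thursday of 3836.
Week 50, day 5 (Friday) lands on 3836-12-16.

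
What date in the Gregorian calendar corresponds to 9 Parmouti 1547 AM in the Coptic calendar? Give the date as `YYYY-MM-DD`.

Julian Day Number of the source date = 2389924.
Converting JDN 2389924 to the Gregorian calendar gives 16 April 1831 CE.

1831-04-16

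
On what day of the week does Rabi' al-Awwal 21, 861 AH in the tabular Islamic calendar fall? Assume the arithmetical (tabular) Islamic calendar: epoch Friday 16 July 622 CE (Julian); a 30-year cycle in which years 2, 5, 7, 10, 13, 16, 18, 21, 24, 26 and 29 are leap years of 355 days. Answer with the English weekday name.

In the proleptic Gregorian calendar this is 25 February 1457 (JDN 2253274).
Since JDN mod 7 = 2 (0 = Monday), the day is Wednesday.

Wednesday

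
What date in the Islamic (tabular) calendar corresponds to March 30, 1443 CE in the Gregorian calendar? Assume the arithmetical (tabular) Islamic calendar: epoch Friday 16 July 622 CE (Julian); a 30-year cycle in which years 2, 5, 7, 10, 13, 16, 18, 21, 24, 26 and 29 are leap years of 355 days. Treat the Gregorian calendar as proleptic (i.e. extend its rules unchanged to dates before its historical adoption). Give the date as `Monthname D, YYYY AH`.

Dhu al-Qa'dah 19, 846 AH

Both dates share Julian Day Number 2248193; in the tabular Islamic calendar that is 19 Dhu al-Qa'dah 846 AH.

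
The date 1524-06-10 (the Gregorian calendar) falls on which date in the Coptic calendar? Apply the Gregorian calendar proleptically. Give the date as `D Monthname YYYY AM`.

Julian Day Number of the source date = 2277850.
Converting JDN 2277850 to the Coptic calendar gives 6 Paoni 1240 AM.

6 Paoni 1240 AM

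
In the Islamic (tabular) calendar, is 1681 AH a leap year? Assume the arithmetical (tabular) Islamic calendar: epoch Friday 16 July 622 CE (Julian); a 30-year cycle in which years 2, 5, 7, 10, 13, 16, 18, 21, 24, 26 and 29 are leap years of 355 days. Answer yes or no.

Year 1681 AH is year 1 of its 30-year cycle; leap positions are 2, 5, 7, 10, 13, 16, 18, 21, 24, 26, 29, so it is a common year (354 days).

no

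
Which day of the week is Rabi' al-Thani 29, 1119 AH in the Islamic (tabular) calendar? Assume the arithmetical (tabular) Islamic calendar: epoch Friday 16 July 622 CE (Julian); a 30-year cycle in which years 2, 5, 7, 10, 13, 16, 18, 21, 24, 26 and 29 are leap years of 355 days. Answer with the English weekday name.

Saturday

Equivalently 30 July 1707 Gregorian, JDN 2344739.
2344739 ≡ 5 (mod 7); counting from Monday = 0 gives Saturday.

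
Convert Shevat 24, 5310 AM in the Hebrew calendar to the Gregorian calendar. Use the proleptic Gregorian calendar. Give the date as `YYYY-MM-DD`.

Julian Day Number of the source date = 2287236.
Converting JDN 2287236 to the Gregorian calendar gives 20 February 1550 CE.

1550-02-20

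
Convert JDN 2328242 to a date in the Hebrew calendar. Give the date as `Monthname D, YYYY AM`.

The Gregorian equivalent of JDN 2328242 is 29 May 1662.
In the Hebrew calendar that day is Sivan 11, 5422 AM.

Sivan 11, 5422 AM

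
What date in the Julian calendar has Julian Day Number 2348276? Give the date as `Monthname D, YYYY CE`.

JDN 2348276 is 5 April 1717 in the Gregorian calendar.
In the Julian calendar that day is March 25, 1717 CE.

March 25, 1717 CE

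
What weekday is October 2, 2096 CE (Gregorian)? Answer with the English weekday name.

2486884 ≡ 1 (mod 7); counting from Monday = 0 gives Tuesday.

Tuesday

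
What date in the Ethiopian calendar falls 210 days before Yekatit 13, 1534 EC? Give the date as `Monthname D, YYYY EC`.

Hamle 18, 1533 EC

The starting date is JDN 2284311; 2284311 − 210 = 2284101.
JDN 2284101 corresponds to Hamle 18, 1533 EC.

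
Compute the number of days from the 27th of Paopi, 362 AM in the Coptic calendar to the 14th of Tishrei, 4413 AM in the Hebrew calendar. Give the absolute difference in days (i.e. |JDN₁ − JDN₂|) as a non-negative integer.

JDN of the first date = 1956941.
JDN of the second date = 1959467.
|1959467 − 1956941| = 2526.

2526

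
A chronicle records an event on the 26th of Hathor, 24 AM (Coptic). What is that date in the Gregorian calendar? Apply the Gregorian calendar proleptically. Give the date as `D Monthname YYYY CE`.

24 November 307 CE

Both dates share Julian Day Number 1833516; in the Gregorian calendar that is 24 November 307 CE.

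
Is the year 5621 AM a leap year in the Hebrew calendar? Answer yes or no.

Hebrew year 5621 is year 16 of its 19-year Metonic cycle; leap years are at positions 3, 6, 8, 11, 14, 17, 19, so it is a common year (12 months).

no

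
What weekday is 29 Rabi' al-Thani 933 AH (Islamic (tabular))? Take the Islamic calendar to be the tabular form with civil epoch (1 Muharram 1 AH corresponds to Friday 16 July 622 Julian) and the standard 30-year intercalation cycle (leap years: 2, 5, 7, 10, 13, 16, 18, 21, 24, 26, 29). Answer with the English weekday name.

Saturday

In the proleptic Gregorian calendar this is 12 February 1527 (JDN 2278827).
2278827 ≡ 5 (mod 7); counting from Monday = 0 gives Saturday.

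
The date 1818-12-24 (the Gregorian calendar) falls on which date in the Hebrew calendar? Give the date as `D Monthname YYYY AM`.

26 Kislev 5579 AM

Julian Day Number of the source date = 2385428.
Converting JDN 2385428 to the Hebrew calendar gives 26 Kislev 5579 AM.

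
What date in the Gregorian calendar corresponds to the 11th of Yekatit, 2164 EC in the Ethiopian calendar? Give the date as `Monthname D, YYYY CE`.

February 20, 2172 CE

Julian Day Number of the source date = 2514417.
Converting JDN 2514417 to the Gregorian calendar gives 20 February 2172 CE.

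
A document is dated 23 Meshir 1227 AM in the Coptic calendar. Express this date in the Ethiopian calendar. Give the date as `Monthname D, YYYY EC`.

Julian Day Number of the source date = 2272998.
Converting JDN 2272998 to the Ethiopian calendar gives 23 Yekatit 1503 EC.

Yekatit 23, 1503 EC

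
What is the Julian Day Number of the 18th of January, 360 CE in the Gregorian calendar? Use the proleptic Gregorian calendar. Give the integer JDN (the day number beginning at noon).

JDN 2299161 is 15 October 1582 CE (Gregorian); the target day is −446597 days from there, so JDN = 1852564.

1852564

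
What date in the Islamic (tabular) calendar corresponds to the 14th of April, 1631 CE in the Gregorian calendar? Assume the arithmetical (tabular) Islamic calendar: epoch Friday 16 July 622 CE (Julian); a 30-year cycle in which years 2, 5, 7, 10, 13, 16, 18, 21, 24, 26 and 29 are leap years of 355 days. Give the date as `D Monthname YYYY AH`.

12 Ramadan 1040 AH

Both dates share Julian Day Number 2316874; in the tabular Islamic calendar that is 12 Ramadan 1040 AH.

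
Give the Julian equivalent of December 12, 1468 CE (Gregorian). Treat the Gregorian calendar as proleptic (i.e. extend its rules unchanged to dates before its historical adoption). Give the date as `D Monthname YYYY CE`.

For dates in this range the Gregorian date is 9 days ahead of the Julian.
12 December 1468 Gregorian − 9 days → 3 December 1468 Julian.

3 December 1468 CE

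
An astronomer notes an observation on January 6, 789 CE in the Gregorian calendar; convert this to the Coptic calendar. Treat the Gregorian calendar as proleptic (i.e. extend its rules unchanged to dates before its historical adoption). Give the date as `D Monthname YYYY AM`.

7 Tobi 505 AM

Both dates share Julian Day Number 2009242; in the Coptic calendar that is 7 Tobi 505 AM.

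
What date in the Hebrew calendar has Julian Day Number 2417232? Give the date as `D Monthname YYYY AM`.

JDN 2417232 is 21 January 1906 in the Gregorian calendar.
In the Hebrew calendar that day is 24 Tevet 5666 AM.

24 Tevet 5666 AM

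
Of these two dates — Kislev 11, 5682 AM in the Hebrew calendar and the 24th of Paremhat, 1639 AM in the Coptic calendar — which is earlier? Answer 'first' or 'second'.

The two dates have Julian Day Numbers 2423036 and 2423512 respectively.
Since 2423036 < 2423512, the first date comes first.

first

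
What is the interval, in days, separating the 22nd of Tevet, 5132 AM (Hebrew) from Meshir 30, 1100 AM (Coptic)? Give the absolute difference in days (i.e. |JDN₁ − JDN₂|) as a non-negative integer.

JDN of the first date = 2222179.
JDN of the second date = 2226619.
|2226619 − 2222179| = 4440.

4440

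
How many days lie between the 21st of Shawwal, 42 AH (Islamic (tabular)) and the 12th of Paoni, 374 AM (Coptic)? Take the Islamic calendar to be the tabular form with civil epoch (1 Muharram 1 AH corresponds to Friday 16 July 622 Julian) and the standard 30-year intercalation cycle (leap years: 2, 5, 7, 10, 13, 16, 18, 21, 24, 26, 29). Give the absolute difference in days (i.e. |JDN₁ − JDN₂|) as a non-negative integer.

JDN of the first date = 1963255.
JDN of the second date = 1961549.
|1961549 − 1963255| = 1706.

1706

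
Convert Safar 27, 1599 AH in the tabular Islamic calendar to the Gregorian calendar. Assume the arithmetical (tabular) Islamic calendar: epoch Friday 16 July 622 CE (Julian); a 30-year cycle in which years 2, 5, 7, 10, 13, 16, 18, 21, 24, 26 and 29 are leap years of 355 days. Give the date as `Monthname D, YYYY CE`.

February 11, 2173 CE

Both dates share Julian Day Number 2514774; in the Gregorian calendar that is 11 February 2173 CE.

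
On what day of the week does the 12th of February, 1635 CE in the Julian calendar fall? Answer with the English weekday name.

Thursday

In the Gregorian calendar this is 22 February 1635 (JDN 2318284).
2318284 ≡ 3 (mod 7); counting from Monday = 0 gives Thursday.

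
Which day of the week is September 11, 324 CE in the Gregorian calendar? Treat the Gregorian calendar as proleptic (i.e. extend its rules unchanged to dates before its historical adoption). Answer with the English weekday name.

Thursday

JDN 1839652 mod 7 = 3, and JDN 0 was a Monday, so this is a Thursday.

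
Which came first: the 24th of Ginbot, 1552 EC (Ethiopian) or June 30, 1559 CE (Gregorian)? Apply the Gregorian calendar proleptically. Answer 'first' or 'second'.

second

The two dates have Julian Day Numbers 2290987 and 2290653 respectively.
Since 2290653 < 2290987, the second date comes first.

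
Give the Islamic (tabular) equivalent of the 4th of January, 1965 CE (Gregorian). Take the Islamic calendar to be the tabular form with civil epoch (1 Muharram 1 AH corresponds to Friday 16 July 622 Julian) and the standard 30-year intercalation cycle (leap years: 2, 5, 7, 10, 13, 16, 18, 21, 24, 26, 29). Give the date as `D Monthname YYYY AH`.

Julian Day Number of the source date = 2438765.
Converting JDN 2438765 to the tabular Islamic calendar gives 1 Ramadan 1384 AH.

1 Ramadan 1384 AH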